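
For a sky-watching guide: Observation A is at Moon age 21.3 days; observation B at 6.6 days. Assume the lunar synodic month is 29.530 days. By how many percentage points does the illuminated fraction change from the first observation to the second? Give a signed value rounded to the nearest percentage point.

-17 percentage points

θ₁ = 360° × 21.3/29.530 = 259.7°, f₁ = (1 − cos θ₁)/2 = 0.590.
θ₂ = 360° × 6.6/29.530 = 80.5°, f₂ = (1 − cos θ₂)/2 = 0.417.
Change = f₂ − f₁ = -0.173 → -17 percentage points.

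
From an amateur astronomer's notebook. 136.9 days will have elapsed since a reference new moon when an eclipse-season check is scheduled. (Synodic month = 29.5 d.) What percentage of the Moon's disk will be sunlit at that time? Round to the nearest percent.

82%

136.9 d spans 4 complete synodic months (4 × 29.5 = 118.00 d) plus 18.90 d.
Phase angle: θ = 360°·(18.90 d)/(29.5 d) = 230.6°.
Illuminated fraction = (1 − cos 230.6°)/2 = (1 − (-0.634))/2 ≈ 0.817, so 82%.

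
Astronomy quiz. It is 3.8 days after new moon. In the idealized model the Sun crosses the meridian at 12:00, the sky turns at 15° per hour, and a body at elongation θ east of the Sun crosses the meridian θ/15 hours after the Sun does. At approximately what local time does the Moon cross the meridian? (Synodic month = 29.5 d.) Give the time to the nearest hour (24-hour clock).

15:00

Phase angle: θ = 360°·(3.8 d)/(29.5 d) = 46.4°.
The Moon trails the Sun by θ/15 = 46.4/15 ≈ 3.09 hours.
12:00 + 3.09 h ≈ 15:05 → 15:00 to the nearest hour.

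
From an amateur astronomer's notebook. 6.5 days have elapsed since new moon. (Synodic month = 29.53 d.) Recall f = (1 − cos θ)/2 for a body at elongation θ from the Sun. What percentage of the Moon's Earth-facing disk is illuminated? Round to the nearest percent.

41%

Phase angle: θ = 360°·(6.5 d)/(29.53 d) = 79.2°.
With cos θ = 0.187, the lit fraction is (1 − 0.187)/2 ≈ 0.407, so 41%.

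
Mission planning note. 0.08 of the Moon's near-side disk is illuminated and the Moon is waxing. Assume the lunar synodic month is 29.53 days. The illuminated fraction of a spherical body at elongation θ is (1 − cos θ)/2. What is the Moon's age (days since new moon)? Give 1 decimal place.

2.7 days

cos θ = 1 − 2f = 0.840, giving a principal value of 32.9°.
Waxing ⇒ before full, so θ = 32.9°.
That fraction of the synodic month is 32.9/360 × 29.53 d ≈ 2.70 d.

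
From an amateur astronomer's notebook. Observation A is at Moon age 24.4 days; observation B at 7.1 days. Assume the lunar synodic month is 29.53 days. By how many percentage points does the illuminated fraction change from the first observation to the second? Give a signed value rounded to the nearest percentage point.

θ₁ = 360° × 24.4/29.53 = 297.5°, f₁ = (1 − cos θ₁)/2 = 0.269.
θ₂ = 360° × 7.1/29.53 = 86.6°, f₂ = (1 − cos θ₂)/2 = 0.470.
Change = f₂ − f₁ = +0.201 → +20 percentage points.

+20 percentage points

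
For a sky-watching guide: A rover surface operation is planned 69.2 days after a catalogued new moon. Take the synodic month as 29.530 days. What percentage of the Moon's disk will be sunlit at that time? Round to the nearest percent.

78%

69.2/29.530 = 2.343 lunations, so 2 complete cycles and 10.14 d into the next.
Phase angle: θ = 360°·(10.14 d)/(29.530 d) = 123.6°.
With cos θ = (-0.554), the lit fraction is (1 − (-0.554))/2 ≈ 0.777, so 78%.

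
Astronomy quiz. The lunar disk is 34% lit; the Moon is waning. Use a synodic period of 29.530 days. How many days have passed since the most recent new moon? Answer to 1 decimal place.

23.7 days

From f = (1 − cos θ)/2: cos θ = 1 − 2×0.34 = 0.320; arccos → 71.3°.
A waning Moon lies in 180°–360°, so θ = 360° − 71.3° = 288.7°.
At 360°/29.530 d per day, 288.7° corresponds to 23.68 days.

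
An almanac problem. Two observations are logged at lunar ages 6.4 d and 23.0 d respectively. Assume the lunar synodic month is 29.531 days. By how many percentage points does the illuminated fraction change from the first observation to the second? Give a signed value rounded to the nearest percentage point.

+1 pp

θ₁ = 360° × 6.4/29.531 = 78.0°, f₁ = (1 − cos θ₁)/2 = 0.396.
θ₂ = 360° × 23.0/29.531 = 280.4°, f₂ = (1 − cos θ₂)/2 = 0.410.
Change = f₂ − f₁ = +0.014 → +1 percentage points.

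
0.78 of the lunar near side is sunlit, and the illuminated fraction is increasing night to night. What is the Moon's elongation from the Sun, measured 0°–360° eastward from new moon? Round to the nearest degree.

124°

From f = (1 − cos θ)/2: cos θ = 1 − 2×0.78 = -0.560; arccos → 124.1°.
Waxing ⇒ before full, so θ = 124.1°.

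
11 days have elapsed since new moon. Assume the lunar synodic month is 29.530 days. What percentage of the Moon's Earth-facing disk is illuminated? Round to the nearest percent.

Elongation θ = 360° × 11/29.530 ≈ 134.1°.
With cos θ = (-0.696), the lit fraction is (1 − (-0.696))/2 ≈ 0.848, so 85%.

85%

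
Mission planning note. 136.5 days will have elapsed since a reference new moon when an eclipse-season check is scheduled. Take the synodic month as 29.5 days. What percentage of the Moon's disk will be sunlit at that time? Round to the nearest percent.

85%

136.5 d spans 4 complete synodic months (4 × 29.5 = 118.00 d) plus 18.50 d.
Phase angle: θ = 360°·(18.50 d)/(29.5 d) = 225.8°.
cos 225.8° = (-0.698), so f = (1 − (-0.698))/2 = 0.849, so 85%.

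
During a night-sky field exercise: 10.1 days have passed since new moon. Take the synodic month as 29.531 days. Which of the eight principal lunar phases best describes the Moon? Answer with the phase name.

θ ≈ 360° × 10.1/29.531 = 123°, which falls in the waxing gibbous sector.

waxing gibbous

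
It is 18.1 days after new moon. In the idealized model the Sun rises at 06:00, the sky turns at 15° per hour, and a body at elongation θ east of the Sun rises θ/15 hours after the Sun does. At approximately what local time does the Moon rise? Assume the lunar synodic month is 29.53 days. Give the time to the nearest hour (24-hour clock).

Phase angle: θ = 360°·(18.1 d)/(29.53 d) = 220.7°.
The Moon trails the Sun by θ/15 = 220.7/15 ≈ 14.71 hours.
06:00 + 14.71 h ≈ 20:43 → 21:00 to the nearest hour.

21:00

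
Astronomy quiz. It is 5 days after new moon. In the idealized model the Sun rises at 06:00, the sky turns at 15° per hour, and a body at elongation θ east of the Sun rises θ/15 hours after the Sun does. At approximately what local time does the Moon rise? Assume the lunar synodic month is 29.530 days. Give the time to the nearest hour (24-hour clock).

10:00

Elongation θ = 360° × 5/29.530 ≈ 61.0°.
The Moon trails the Sun by θ/15 = 61.0/15 ≈ 4.06 hours.
06:00 + 4.06 h ≈ 10:04 → 10:00 to the nearest hour.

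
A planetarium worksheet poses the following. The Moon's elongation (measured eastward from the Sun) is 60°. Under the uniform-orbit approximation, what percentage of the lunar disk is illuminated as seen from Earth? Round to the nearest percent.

cos 60° = 0.500, so f = (1 − 0.500)/2 = 0.250, i.e. 25%.

25%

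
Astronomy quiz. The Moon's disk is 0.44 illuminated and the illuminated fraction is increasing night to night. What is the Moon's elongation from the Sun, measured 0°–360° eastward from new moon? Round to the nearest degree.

83°

Invert f = (1 − cos θ)/2 to get cos θ = 1 − 2(0.44) = 0.120, hence θ₀ = arccos 0.120 = 83.1°.
Before full moon the principal value applies: θ = 83.1°.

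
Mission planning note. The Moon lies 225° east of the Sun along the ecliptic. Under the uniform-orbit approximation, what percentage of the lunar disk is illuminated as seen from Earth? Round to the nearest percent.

85%

cos 225° = (-0.707), so f = (1 − (-0.707))/2 = 0.854, i.e. 85%.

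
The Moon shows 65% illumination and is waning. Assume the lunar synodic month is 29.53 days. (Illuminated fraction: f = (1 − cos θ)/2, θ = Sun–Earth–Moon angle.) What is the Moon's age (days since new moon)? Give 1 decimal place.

20.7 days

Invert f = (1 − cos θ)/2 to get cos θ = 1 − 2(0.65) = -0.300, hence θ₀ = arccos -0.300 = 107.5°.
A waning Moon lies in 180°–360°, so θ = 360° − 107.5° = 252.5°.
Age = 29.53 × 252.5°/360° ≈ 20.72 days.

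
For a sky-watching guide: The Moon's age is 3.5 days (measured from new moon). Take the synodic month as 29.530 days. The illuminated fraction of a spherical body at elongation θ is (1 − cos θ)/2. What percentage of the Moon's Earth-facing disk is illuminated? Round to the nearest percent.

The Moon has covered 3.5/29.530 of its cycle, so θ ≈ 360° × 3.5/29.530 = 42.7°.
With cos θ = 0.735, the lit fraction is (1 − 0.735)/2 ≈ 0.132, so 13%.

13%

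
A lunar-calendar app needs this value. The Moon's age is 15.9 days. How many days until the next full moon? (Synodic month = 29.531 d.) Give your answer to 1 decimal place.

28.4 days

Full moon occurs at elongation 180°, i.e. at age 29.531 × 180/360 = 14.765 d.
This lunation's full moon (14.765 d) has passed, so add one period: 44.296 − 15.9 = 28.396 days.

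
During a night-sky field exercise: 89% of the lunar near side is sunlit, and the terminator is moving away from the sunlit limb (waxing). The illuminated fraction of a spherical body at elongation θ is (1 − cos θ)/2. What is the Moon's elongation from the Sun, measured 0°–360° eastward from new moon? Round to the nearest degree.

From f = (1 − cos θ)/2: cos θ = 1 − 2×0.89 = -0.780; arccos → 141.3°.
The Moon is waxing (0°–180°), so θ = 141.3° directly.

141°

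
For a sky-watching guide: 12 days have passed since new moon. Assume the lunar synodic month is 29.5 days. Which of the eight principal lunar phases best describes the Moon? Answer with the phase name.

At 12/29.5 of the cycle, θ ≈ 146° — the waxing gibbous range.

waxing gibbous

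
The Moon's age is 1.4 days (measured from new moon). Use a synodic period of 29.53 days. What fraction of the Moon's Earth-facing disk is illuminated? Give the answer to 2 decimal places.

0.02

Phase angle: θ = 360°·(1.4 d)/(29.53 d) = 17.1°.
cos 17.1° = 0.956, so f = (1 − 0.956)/2 = 0.022.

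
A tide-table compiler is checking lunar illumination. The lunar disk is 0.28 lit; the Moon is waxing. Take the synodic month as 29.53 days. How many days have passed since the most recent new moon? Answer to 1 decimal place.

cos θ = 1 − 2f = 0.440, giving a principal value of 63.9°.
The Moon is waxing (0°–180°), so θ = 63.9° directly.
Age = 29.53 × 63.9°/360° ≈ 5.24 days.

5.2 days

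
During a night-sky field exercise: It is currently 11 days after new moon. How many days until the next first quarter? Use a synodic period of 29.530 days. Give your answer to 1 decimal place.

25.9 days

First quarter occurs at elongation 90°, i.e. at age 29.530 × 90/360 = 7.383 d.
Already past this cycle's first quarter; the next is at 7.383 + 29.530 = 36.913 d, so 36.913 − 11 = 25.913 days.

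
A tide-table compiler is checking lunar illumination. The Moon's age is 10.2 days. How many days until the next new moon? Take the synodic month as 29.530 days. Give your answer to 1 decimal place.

19.3 days

The next new moon completes the synodic month: 29.530 − 10.2 = 19.330 days.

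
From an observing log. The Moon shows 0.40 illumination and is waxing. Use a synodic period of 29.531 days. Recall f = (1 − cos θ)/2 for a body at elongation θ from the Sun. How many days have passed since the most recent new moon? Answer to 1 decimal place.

6.4 days

Invert f = (1 − cos θ)/2 to get cos θ = 1 − 2(0.40) = 0.200, hence θ₀ = arccos 0.200 = 78.5°.
Before full moon the principal value applies: θ = 78.5°.
At 360°/29.531 d per day, 78.5° corresponds to 6.44 days.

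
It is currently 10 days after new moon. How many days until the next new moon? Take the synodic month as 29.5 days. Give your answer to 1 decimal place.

One full lunation from the last new moon is 29.5 d; remaining = 29.5 − 10 = 19.500 d.

19.5 days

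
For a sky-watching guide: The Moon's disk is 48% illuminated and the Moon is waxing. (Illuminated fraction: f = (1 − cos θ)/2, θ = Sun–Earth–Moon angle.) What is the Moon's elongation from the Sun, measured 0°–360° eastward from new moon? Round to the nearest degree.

cos θ = 1 − 2f = 0.040, giving a principal value of 87.7°.
Before full moon the principal value applies: θ = 87.7°.

88°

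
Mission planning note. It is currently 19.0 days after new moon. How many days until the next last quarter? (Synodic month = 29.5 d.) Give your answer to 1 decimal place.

3.1 days

Last quarter occurs at elongation 270°, i.e. at age 29.5 × 270/360 = 22.125 d.
That is 22.125 − 19.0 = 3.125 days ahead.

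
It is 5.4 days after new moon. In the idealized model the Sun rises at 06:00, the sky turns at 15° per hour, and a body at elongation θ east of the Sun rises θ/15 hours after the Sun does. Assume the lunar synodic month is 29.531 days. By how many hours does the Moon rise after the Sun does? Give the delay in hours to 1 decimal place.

The Moon has covered 5.4/29.531 of its cycle, so θ ≈ 360° × 5.4/29.531 = 65.8°.
At 15° of sky rotation per hour, 65.8° corresponds to a 4.39 h lag.
So the Moon rises 4.39 h after the Sun.

4.4 h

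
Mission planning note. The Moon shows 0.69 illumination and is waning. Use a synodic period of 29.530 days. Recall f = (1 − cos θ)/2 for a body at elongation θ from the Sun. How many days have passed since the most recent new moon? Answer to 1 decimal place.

Invert f = (1 − cos θ)/2 to get cos θ = 1 − 2(0.69) = -0.380, hence θ₀ = arccos -0.380 = 112.3°.
Waning ⇒ past full, so θ = 360° − 112.3° = 247.7°.
Age = 29.530 × 247.7°/360° ≈ 20.32 days.

20.3 days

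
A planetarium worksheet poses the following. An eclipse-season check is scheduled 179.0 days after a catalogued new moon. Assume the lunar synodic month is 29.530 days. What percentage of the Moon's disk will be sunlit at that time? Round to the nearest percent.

4%

179.0 d spans 6 complete synodic months (6 × 29.530 = 177.18 d) plus 1.82 d.
Elongation θ = 360° × 1.82/29.530 ≈ 22.2°.
Illuminated fraction = (1 − cos 22.2°)/2 = (1 − 0.926)/2 ≈ 0.037, so 4%.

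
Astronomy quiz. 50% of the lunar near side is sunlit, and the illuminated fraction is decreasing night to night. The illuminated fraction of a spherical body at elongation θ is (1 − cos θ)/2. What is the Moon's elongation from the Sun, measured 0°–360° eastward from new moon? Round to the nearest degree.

270°

From f = (1 − cos θ)/2: cos θ = 1 − 2×0.50 = 0.000; arccos → 90.0°.
Waning ⇒ past full, so θ = 360° − 90.0° = 270.0°.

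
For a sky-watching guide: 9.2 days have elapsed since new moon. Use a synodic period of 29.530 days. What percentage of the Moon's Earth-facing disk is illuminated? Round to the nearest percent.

Elongation θ = 360° × 9.2/29.530 ≈ 112.2°.
Illuminated fraction = (1 − cos 112.2°)/2 = (1 − (-0.377))/2 ≈ 0.689, so 69%.

69%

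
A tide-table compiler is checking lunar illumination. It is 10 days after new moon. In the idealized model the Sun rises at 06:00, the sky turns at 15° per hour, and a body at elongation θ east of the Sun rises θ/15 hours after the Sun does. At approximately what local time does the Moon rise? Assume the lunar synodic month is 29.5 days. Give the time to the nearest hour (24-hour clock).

The Moon has covered 10/29.5 of its cycle, so θ ≈ 360° × 10/29.5 = 122.0°.
At 15° of sky rotation per hour, 122.0° corresponds to a 8.14 h lag.
06:00 + 8.14 h ≈ 14:08 → 14:00 to the nearest hour.

14:00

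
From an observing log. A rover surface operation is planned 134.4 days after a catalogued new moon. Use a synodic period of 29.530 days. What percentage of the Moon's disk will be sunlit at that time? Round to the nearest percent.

Reduce mod P: 134.4 − 4×29.530 = 16.28 d into the current lunation.
Elongation θ = 360° × 16.28/29.530 ≈ 198.5°.
With cos θ = (-0.948), the lit fraction is (1 − (-0.948))/2 ≈ 0.974, so 97%.

97%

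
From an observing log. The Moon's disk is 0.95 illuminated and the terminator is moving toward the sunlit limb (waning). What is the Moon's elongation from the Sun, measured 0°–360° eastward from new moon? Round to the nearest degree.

cos θ = 1 − 2f = -0.900, giving a principal value of 154.2°.
Since the Moon is past full (waning), take the reflex angle: θ = 360° − 154.2° = 205.8°.

206°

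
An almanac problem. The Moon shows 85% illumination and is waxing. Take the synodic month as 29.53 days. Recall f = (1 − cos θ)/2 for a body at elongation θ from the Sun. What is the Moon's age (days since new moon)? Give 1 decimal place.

11.0 days

From f = (1 − cos θ)/2: cos θ = 1 − 2×0.85 = -0.700; arccos → 134.4°.
Before full moon the principal value applies: θ = 134.4°.
At 360°/29.53 d per day, 134.4° corresponds to 11.03 days.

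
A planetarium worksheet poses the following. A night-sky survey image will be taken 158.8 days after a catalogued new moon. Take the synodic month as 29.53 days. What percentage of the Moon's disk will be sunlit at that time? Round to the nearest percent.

86%

158.8 d spans 5 complete synodic months (5 × 29.53 = 147.65 d) plus 11.15 d.
Elongation θ = 360° × 11.15/29.53 ≈ 135.9°.
With cos θ = (-0.718), the lit fraction is (1 − (-0.718))/2 ≈ 0.859, so 86%.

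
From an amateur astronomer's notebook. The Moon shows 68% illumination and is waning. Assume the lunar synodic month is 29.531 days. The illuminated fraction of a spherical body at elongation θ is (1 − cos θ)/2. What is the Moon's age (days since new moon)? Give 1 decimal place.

20.4 days

From f = (1 − cos θ)/2: cos θ = 1 − 2×0.68 = -0.360; arccos → 111.1°.
Since the Moon is past full (waning), take the reflex angle: θ = 360° − 111.1° = 248.9°.
Age = 29.531 × 248.9°/360° ≈ 20.42 days.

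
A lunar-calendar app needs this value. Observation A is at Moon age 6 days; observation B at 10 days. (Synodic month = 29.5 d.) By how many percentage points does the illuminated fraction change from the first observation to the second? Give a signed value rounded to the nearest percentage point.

θ₁ = 360° × 6/29.5 = 73.2°, f₁ = (1 − cos θ₁)/2 = 0.356.
θ₂ = 360° × 10/29.5 = 122.0°, f₂ = (1 − cos θ₂)/2 = 0.765.
Change = f₂ − f₁ = +0.410 → +41 percentage points.

+41 percentage points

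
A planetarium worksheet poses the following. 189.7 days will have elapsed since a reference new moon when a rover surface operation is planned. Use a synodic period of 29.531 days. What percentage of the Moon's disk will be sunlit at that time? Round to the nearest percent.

94%

Reduce mod P: 189.7 − 6×29.531 = 12.51 d into the current lunation.
The Moon has covered 12.51/29.531 of its cycle, so θ ≈ 360° × 12.51/29.531 = 152.6°.
Illuminated fraction = (1 − cos 152.6°)/2 = (1 − (-0.887))/2 ≈ 0.944, so 94%.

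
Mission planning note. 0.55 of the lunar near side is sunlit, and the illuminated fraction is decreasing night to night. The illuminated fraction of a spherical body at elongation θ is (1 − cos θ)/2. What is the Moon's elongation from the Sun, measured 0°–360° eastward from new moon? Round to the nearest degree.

264°

cos θ = 1 − 2f = -0.100, giving a principal value of 95.7°.
Waning ⇒ past full, so θ = 360° − 95.7° = 264.3°.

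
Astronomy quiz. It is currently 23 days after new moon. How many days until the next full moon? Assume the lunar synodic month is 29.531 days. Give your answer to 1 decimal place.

21.3 days

Full moon is 0.5 of the way through the cycle: age 0.5 × 29.531 = 14.765 d.
This lunation's full moon (14.765 d) has passed, so add one period: 44.296 − 23 = 21.296 days.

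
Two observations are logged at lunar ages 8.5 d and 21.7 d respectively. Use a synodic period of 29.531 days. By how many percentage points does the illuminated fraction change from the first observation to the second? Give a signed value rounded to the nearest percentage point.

First observation: θ = 360°·8.5/29.531 = 103.6°, so f = 0.618.
Second observation: θ = 264.5°, f = 0.548.
Δf = 0.548 − 0.618 = -0.070, i.e. -7 pp.

-7 pp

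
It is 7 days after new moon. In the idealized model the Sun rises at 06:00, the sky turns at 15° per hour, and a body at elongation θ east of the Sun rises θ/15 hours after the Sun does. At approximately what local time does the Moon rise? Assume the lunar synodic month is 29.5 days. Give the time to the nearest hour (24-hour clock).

Elongation θ = 360° × 7/29.5 ≈ 85.4°.
Delay after the Sun = 85.4° / (15°/h) ≈ 5.69 h.
06:00 + 5.69 h ≈ 11:42 → 12:00 to the nearest hour.

12:00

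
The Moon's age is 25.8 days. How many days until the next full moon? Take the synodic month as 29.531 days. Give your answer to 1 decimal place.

18.5 days

Full moon is 0.5 of the way through the cycle: age 0.5 × 29.531 = 14.765 d.
Already past this cycle's full moon; the next is at 14.765 + 29.531 = 44.296 d, so 44.296 − 25.8 = 18.496 days.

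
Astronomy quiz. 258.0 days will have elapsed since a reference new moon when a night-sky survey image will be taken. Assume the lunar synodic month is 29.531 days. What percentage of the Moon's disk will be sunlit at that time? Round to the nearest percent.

54%

Reduce mod P: 258.0 − 8×29.531 = 21.75 d into the current lunation.
The Moon has covered 21.75/29.531 of its cycle, so θ ≈ 360° × 21.75/29.531 = 265.2°.
With cos θ = (-0.084), the lit fraction is (1 − (-0.084))/2 ≈ 0.542, so 54%.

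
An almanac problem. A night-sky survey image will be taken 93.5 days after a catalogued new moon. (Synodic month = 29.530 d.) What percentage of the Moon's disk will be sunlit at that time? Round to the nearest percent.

25%

93.5/29.530 = 3.166 lunations, so 3 complete cycles and 4.91 d into the next.
Elongation θ = 360° × 4.91/29.530 ≈ 59.9°.
Illuminated fraction = (1 − cos 59.9°)/2 = (1 − 0.502)/2 ≈ 0.249, so 25%.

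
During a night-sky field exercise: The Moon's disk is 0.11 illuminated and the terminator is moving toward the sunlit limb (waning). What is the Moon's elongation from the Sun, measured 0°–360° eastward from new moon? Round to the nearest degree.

321°

Invert f = (1 − cos θ)/2 to get cos θ = 1 − 2(0.11) = 0.780, hence θ₀ = arccos 0.780 = 38.7°.
Since the Moon is past full (waning), take the reflex angle: θ = 360° − 38.7° = 321.3°.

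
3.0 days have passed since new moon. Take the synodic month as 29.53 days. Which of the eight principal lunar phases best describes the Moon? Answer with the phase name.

θ ≈ 360° × 3.0/29.53 = 37°, which falls in the waxing crescent sector.

waxing crescent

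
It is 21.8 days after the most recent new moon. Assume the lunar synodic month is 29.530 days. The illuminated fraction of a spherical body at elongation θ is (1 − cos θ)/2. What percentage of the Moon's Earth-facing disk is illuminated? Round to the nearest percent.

54%

Elongation θ = 360° × 21.8/29.530 ≈ 265.8°.
cos 265.8° = (-0.074), so f = (1 − (-0.074))/2 = 0.537, so 54%.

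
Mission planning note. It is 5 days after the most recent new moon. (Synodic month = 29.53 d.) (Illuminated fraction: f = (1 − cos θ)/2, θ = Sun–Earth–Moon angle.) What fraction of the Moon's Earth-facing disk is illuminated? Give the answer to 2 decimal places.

0.26

Elongation θ = 360° × 5/29.53 ≈ 61.0°.
With cos θ = 0.485, the lit fraction is (1 − 0.485)/2 ≈ 0.257.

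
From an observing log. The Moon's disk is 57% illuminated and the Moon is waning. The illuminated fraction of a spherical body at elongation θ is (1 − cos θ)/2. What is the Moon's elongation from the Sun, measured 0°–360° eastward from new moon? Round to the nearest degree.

262°

Invert f = (1 − cos θ)/2 to get cos θ = 1 − 2(0.57) = -0.140, hence θ₀ = arccos -0.140 = 98.0°.
Since the Moon is past full (waning), take the reflex angle: θ = 360° − 98.0° = 262.0°.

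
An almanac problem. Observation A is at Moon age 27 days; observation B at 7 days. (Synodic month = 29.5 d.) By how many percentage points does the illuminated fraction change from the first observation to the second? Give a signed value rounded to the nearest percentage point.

First observation: θ = 360°·27/29.5 = 329.5°, so f = 0.069.
Second observation: θ = 85.4°, f = 0.460.
Δf = 0.460 − 0.069 = +0.391, i.e. +39 pp.

+39 pp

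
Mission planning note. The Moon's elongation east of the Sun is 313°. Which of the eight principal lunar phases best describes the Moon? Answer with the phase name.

The waning crescent sector spans roughly 292°–338°; 313° falls inside it.

waning crescent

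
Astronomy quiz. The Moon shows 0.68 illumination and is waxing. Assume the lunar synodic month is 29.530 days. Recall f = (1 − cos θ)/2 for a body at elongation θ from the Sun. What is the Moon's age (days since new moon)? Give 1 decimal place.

9.1 days

Invert f = (1 − cos θ)/2 to get cos θ = 1 − 2(0.68) = -0.360, hence θ₀ = arccos -0.360 = 111.1°.
The Moon is waxing (0°–180°), so θ = 111.1° directly.
That fraction of the synodic month is 111.1/360 × 29.530 d ≈ 9.11 d.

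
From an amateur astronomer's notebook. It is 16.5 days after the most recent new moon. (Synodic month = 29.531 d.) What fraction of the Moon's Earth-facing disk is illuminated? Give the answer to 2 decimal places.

0.97

Phase angle: θ = 360°·(16.5 d)/(29.531 d) = 201.1°.
With cos θ = (-0.933), the lit fraction is (1 − (-0.933))/2 ≈ 0.966.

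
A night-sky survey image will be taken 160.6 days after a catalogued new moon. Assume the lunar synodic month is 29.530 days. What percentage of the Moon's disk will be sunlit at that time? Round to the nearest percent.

96%

160.6/29.530 = 5.439 lunations, so 5 complete cycles and 12.95 d into the next.
Phase angle: θ = 360°·(12.95 d)/(29.530 d) = 157.9°.
Illuminated fraction = (1 − cos 157.9°)/2 = (1 − (-0.926))/2 ≈ 0.963, so 96%.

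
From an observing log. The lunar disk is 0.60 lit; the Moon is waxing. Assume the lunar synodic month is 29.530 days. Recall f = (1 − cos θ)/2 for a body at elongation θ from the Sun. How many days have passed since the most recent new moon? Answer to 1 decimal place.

Invert f = (1 − cos θ)/2 to get cos θ = 1 − 2(0.60) = -0.200, hence θ₀ = arccos -0.200 = 101.5°.
The Moon is waxing (0°–180°), so θ = 101.5° directly.
That fraction of the synodic month is 101.5/360 × 29.530 d ≈ 8.33 d.

8.3 days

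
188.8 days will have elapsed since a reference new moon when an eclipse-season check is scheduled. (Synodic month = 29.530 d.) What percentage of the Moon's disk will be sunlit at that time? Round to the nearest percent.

188.8/29.530 = 6.393 lunations, so 6 complete cycles and 11.62 d into the next.
The Moon has covered 11.62/29.530 of its cycle, so θ ≈ 360° × 11.62/29.530 = 141.7°.
Illuminated fraction = (1 − cos 141.7°)/2 = (1 − (-0.784))/2 ≈ 0.892, so 89%.

89%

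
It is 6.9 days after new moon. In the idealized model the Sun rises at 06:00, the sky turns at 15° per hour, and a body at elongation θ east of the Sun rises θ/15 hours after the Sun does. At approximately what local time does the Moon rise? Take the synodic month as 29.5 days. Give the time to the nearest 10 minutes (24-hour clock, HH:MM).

Elongation θ = 360° × 6.9/29.5 ≈ 84.2°.
Delay after the Sun = 84.2° / (15°/h) ≈ 5.61 h.
06:00 + 5.614 h ≈ 11:37 → 11:40 to the nearest ten minutes.

11:40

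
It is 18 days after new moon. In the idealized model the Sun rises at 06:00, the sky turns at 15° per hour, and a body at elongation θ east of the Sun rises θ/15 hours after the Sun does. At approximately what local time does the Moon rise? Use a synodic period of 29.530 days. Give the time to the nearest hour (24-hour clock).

21:00

Phase angle: θ = 360°·(18 d)/(29.530 d) = 219.4°.
At 15° of sky rotation per hour, 219.4° corresponds to a 14.63 h lag.
06:00 + 14.63 h ≈ 20:38 → 21:00 to the nearest hour.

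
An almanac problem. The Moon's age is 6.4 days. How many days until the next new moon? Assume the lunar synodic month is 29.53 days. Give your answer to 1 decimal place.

23.1 days

The next new moon completes the synodic month: 29.53 − 6.4 = 23.130 days.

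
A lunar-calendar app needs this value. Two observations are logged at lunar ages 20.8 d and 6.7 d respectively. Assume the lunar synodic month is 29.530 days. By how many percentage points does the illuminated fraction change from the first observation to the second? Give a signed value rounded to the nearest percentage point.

First observation: θ = 360°·20.8/29.530 = 253.6°, so f = 0.641.
Second observation: θ = 81.7°, f = 0.428.
Δf = 0.428 − 0.641 = -0.214, i.e. -21 pp.

-21 percentage points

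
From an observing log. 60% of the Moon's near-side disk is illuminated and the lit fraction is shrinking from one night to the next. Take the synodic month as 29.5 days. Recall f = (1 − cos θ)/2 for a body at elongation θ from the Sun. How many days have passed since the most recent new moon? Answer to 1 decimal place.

21.2 days

cos θ = 1 − 2f = -0.200, giving a principal value of 101.5°.
Since the Moon is past full (waning), take the reflex angle: θ = 360° − 101.5° = 258.5°.
That fraction of the synodic month is 258.5/360 × 29.5 d ≈ 21.18 d.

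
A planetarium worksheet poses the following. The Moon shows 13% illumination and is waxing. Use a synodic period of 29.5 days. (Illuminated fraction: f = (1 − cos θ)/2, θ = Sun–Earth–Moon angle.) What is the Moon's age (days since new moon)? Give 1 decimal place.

3.5 days

Invert f = (1 − cos θ)/2 to get cos θ = 1 − 2(0.13) = 0.740, hence θ₀ = arccos 0.740 = 42.3°.
Waxing ⇒ before full, so θ = 42.3°.
At 360°/29.5 d per day, 42.3° corresponds to 3.46 days.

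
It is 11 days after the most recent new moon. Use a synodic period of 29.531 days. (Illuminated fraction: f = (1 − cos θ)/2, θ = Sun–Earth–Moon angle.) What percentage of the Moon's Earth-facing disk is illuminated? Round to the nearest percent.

85%

Elongation θ = 360° × 11/29.531 ≈ 134.1°.
cos 134.1° = (-0.696), so f = (1 − (-0.696))/2 = 0.848, so 85%.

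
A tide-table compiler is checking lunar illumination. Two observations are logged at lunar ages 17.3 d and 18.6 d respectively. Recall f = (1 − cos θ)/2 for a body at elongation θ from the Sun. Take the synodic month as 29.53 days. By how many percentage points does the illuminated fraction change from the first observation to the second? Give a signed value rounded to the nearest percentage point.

-9 percentage points

First observation: θ = 360°·17.3/29.53 = 210.9°, so f = 0.929.
Second observation: θ = 226.8°, f = 0.843.
Δf = 0.843 − 0.929 = -0.086, i.e. -9 pp.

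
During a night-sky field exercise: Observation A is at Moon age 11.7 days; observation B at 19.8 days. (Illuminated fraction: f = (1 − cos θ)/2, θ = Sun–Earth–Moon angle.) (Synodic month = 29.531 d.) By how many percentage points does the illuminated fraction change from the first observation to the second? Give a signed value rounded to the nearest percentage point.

-16 percentage points

θ₁ = 360° × 11.7/29.531 = 142.6°, f₁ = (1 − cos θ₁)/2 = 0.897.
θ₂ = 360° × 19.8/29.531 = 241.4°, f₂ = (1 − cos θ₂)/2 = 0.740.
Change = f₂ − f₁ = -0.158 → -16 percentage points.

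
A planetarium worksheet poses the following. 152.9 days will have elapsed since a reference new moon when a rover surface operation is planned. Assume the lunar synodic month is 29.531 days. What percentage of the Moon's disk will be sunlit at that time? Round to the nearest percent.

28%

152.9/29.531 = 5.178 lunations, so 5 complete cycles and 5.25 d into the next.
Phase angle: θ = 360°·(5.25 d)/(29.531 d) = 63.9°.
With cos θ = 0.439, the lit fraction is (1 − 0.439)/2 ≈ 0.280, so 28%.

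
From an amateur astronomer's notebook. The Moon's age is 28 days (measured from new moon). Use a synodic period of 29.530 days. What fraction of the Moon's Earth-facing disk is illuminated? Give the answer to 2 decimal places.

0.03

Phase angle: θ = 360°·(28 d)/(29.530 d) = 341.3°.
cos 341.3° = 0.947, so f = (1 − 0.947)/2 = 0.026.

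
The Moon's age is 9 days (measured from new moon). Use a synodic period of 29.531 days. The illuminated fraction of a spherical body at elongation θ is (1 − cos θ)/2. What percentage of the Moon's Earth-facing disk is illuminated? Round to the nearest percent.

The Moon has covered 9/29.531 of its cycle, so θ ≈ 360° × 9/29.531 = 109.7°.
Illuminated fraction = (1 − cos 109.7°)/2 = (1 − (-0.337))/2 ≈ 0.669, so 67%.

67%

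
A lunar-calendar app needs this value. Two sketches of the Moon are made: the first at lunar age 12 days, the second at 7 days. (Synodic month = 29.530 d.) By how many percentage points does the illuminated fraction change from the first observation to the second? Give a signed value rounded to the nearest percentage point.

-46 percentage points

First observation: θ = 360°·12/29.530 = 146.3°, so f = 0.916.
Second observation: θ = 85.3°, f = 0.459.
Δf = 0.459 − 0.916 = -0.457, i.e. -46 pp.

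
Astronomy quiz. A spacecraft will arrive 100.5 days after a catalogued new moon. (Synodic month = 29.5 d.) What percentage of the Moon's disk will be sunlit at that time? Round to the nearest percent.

Reduce mod P: 100.5 − 3×29.5 = 12.00 d into the current lunation.
The Moon has covered 12.00/29.5 of its cycle, so θ ≈ 360° × 12.00/29.5 = 146.4°.
cos 146.4° = (-0.833), so f = (1 − (-0.833))/2 = 0.917, so 92%.

92%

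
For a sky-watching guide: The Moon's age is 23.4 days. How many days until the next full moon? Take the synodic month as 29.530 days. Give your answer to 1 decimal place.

20.9 days

Full moon occurs at elongation 180°, i.e. at age 29.530 × 180/360 = 14.765 d.
Already past this cycle's full moon; the next is at 14.765 + 29.530 = 44.295 d, so 44.295 − 23.4 = 20.895 days.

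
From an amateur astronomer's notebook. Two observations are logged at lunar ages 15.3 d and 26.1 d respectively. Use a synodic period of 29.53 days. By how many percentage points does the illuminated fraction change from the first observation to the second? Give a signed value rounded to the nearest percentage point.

-87 percentage points

First observation: θ = 360°·15.3/29.53 = 186.5°, so f = 0.997.
Second observation: θ = 318.2°, f = 0.127.
Δf = 0.127 − 0.997 = -0.869, i.e. -87 pp.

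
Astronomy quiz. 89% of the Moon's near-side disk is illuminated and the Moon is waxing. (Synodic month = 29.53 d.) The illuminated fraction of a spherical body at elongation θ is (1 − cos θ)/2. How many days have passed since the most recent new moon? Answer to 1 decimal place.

11.6 days

Invert f = (1 − cos θ)/2 to get cos θ = 1 − 2(0.89) = -0.780, hence θ₀ = arccos -0.780 = 141.3°.
Before full moon the principal value applies: θ = 141.3°.
At 360°/29.53 d per day, 141.3° corresponds to 11.59 days.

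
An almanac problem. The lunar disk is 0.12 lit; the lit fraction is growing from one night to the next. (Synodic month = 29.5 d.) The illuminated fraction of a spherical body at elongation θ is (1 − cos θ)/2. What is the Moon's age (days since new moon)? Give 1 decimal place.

3.3 days

Invert f = (1 − cos θ)/2 to get cos θ = 1 − 2(0.12) = 0.760, hence θ₀ = arccos 0.760 = 40.5°.
The Moon is waxing (0°–180°), so θ = 40.5° directly.
At 360°/29.5 d per day, 40.5° corresponds to 3.32 days.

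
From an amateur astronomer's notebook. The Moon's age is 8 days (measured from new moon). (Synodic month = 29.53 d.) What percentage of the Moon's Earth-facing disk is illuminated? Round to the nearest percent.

57%

The Moon has covered 8/29.53 of its cycle, so θ ≈ 360° × 8/29.53 = 97.5°.
Illuminated fraction = (1 − cos 97.5°)/2 = (1 − (-0.131))/2 ≈ 0.566, so 57%.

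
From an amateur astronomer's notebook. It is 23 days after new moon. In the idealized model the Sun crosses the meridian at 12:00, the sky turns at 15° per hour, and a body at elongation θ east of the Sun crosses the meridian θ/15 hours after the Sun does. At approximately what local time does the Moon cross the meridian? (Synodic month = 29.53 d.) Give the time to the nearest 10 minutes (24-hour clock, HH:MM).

06:40

Elongation θ = 360° × 23/29.53 ≈ 280.4°.
Delay after the Sun = 280.4° / (15°/h) ≈ 18.69 h.
12:00 + 18.693 h ≈ 06:42 → 06:40 to the nearest ten minutes.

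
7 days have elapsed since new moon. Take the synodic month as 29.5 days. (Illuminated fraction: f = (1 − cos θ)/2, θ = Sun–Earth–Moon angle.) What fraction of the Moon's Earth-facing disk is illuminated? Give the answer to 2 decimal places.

The Moon has covered 7/29.5 of its cycle, so θ ≈ 360° × 7/29.5 = 85.4°.
With cos θ = 0.080, the lit fraction is (1 − 0.080)/2 ≈ 0.460.

0.46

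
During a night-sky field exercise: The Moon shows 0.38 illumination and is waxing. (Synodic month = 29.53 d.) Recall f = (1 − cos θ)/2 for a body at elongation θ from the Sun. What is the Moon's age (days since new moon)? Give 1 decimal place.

6.2 days

Invert f = (1 − cos θ)/2 to get cos θ = 1 − 2(0.38) = 0.240, hence θ₀ = arccos 0.240 = 76.1°.
Before full moon the principal value applies: θ = 76.1°.
At 360°/29.53 d per day, 76.1° corresponds to 6.24 days.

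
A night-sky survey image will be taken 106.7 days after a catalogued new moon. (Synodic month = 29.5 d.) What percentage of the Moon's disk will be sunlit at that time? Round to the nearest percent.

87%

Reduce mod P: 106.7 − 3×29.5 = 18.20 d into the current lunation.
Elongation θ = 360° × 18.20/29.5 ≈ 222.1°.
cos 222.1° = (-0.742), so f = (1 − (-0.742))/2 = 0.871, so 87%.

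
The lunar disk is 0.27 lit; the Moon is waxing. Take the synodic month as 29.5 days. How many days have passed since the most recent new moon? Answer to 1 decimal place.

5.1 days

Invert f = (1 − cos θ)/2 to get cos θ = 1 − 2(0.27) = 0.460, hence θ₀ = arccos 0.460 = 62.6°.
Waxing ⇒ before full, so θ = 62.6°.
That fraction of the synodic month is 62.6/360 × 29.5 d ≈ 5.13 d.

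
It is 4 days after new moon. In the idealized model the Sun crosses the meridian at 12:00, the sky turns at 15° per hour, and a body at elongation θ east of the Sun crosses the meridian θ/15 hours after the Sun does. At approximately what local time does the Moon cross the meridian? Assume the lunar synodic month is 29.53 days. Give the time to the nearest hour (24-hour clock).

Phase angle: θ = 360°·(4 d)/(29.53 d) = 48.8°.
The Moon trails the Sun by θ/15 = 48.8/15 ≈ 3.25 hours.
12:00 + 3.25 h ≈ 15:15 → 15:00 to the nearest hour.

15:00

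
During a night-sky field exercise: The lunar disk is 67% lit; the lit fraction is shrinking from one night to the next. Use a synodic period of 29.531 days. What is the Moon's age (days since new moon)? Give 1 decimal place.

From f = (1 − cos θ)/2: cos θ = 1 − 2×0.67 = -0.340; arccos → 109.9°.
Since the Moon is past full (waning), take the reflex angle: θ = 360° − 109.9° = 250.1°.
At 360°/29.531 d per day, 250.1° corresponds to 20.52 days.

20.5 days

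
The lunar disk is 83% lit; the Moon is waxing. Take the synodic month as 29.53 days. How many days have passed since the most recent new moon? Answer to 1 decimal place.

10.8 days

cos θ = 1 − 2f = -0.660, giving a principal value of 131.3°.
The Moon is waxing (0°–180°), so θ = 131.3° directly.
That fraction of the synodic month is 131.3/360 × 29.53 d ≈ 10.77 d.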